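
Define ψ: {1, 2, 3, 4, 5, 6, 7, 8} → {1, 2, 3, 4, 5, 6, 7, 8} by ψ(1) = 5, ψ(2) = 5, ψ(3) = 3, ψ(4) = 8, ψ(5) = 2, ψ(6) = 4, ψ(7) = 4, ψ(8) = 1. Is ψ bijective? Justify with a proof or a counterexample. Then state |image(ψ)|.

ψ(1) = 5 = ψ(2) with 1 ≠ 2, so ψ is not injective, hence not bijective.
The image of ψ is {1, 2, 3, 4, 5, 8}, which has 6 elements.

6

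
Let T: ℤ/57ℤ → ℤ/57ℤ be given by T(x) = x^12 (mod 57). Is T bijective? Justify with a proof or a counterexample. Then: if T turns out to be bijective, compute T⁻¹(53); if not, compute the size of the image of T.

8

T(2): Repeated squaring mod 57: 2^1 ≡ 2, 2^2 ≡ 2² = 4, 2^4 ≡ 4² = 16, 2^8 ≡ 16² = 256 ≡ 28. Since 12 = 8 + 4, 2^12 ≡ 28·16: 28·16 = 448 ≡ 49. So 2^12 ≡ 49 (mod 57).
T(5): Repeated squaring mod 57: 5^1 ≡ 5, 5^2 ≡ 5² = 25, 5^4 ≡ 25² = 625 ≡ 55, 5^8 ≡ 55² = 3025 ≡ 4. Since 12 = 8 + 4, 5^12 ≡ 4·55: 4·55 = 220 ≡ 49. So 5^12 ≡ 49 (mod 57).
So T(2) = T(5) = 49 while 2 ≠ 5, therefore T is not injective, hence not bijective.
Since T is not bijective, we determine |image(T)|. Computing x^12 mod 57 for each x (by repeated squaring, reducing mod 57 at every step), the values T(0), T(1), …, T(56) are: 0, 1, 49, 30, 7, 49, 45, 1, 1, 45, 7, 1, 39, 7, 49, 45, 49, 49, 39, 19, 1, 30, 49, 7, 30, 7, 1, 39, 7, 7, 39, 1, 7, 30, 7, 49, 30, 1, 19, 39, 49, 49, 45, 49, 7, 39, 1, 7, 45, 1, 1, 45, 49, 7, 30, 49, 1.
The distinct values are {0, 1, 7, 19, 30, 39, 45, 49}; there are 8 of them.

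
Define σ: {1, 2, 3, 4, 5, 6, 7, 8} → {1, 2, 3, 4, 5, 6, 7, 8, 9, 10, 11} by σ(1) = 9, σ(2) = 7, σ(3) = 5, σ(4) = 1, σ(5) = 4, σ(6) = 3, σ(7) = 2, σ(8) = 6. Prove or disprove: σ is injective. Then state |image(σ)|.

8

The values σ(1), …, σ(8) are 9, 7, 5, 1, 4, 3, 2, 6 — all distinct.
So σ(s) = σ(t) only when s = t, and σ is injective.
The image of σ is {1, 2, 3, 4, 5, 6, 7, 9}, which has 8 elements.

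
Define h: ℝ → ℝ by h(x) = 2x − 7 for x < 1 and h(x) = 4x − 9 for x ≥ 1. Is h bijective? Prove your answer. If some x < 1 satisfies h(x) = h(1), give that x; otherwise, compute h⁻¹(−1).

Both pieces are strictly increasing (slopes 2 and 4), so each is injective on its own interval.
The left piece maps (−∞, 1) onto (−∞, −5); the right piece maps [1, ∞) onto [−5, ∞).
Since −5 = −5, the images partition ℝ: h is injective and surjective, hence bijective.
Because the two images are disjoint, no x < 1 has h(x) = h(1), so we compute h⁻¹(−1): −1 lies in [−5, ∞), so solve 4x − 9 = −1: x = (−1 + 9)/4 = 2.

2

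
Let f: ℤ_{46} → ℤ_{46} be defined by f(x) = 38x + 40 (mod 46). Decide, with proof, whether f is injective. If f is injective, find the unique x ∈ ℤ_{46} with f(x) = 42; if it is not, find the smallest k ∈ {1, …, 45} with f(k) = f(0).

Recall: f is injective if f(u) = f(v) implies u = v.
We have gcd(38, 46) = 2 > 1. Taking u = 0 and v = 23: f(0) = 40 and f(23) = 38·23 + 40 = 914 ≡ 40 (mod 46).
So f(0) = f(23) while 0 ≠ 23, so f is not injective.
Since f is not injective, we find the least positive k with f(k) = f(0): this means 38k ≡ 0 (mod 46), i.e. 46 ∣ 38k. Since gcd(38, 46) = 2, dividing through by 2 this holds exactly when 23 ∣ 19k, and as gcd(19, 23) = 1, exactly when 23 ∣ k.
The smallest positive such k is 23.

23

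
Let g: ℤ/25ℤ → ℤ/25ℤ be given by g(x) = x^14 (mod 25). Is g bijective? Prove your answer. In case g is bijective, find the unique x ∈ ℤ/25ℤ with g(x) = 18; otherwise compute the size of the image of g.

g(0) = 0^14 = 0.
g(5): Repeated squaring mod 25: 5^1 ≡ 5, 5^2 ≡ 5² = 25 ≡ 0, 5^4 ≡ 0² = 0, 5^8 ≡ 0² = 0. Since 14 = 8 + 4 + 2, 5^14 ≡ 0·0·0: 0·0 = 0, then 0·0 = 0. So 5^14 ≡ 0 (mod 25).
So g(0) = g(5) = 0 while 0 ≠ 5, therefore g is not injective, hence not bijective.
Since g is not bijective, we determine |image(g)|. Computing x^14 mod 25 for each x (by repeated squaring, reducing mod 25 at every step), the values g(0), g(1), …, g(24) are: 0, 1, 9, 19, 6, 0, 21, 24, 4, 11, 0, 16, 14, 14, 16, 0, 11, 4, 24, 21, 0, 6, 19, 9, 1.
The distinct values are {0, 1, 4, 6, 9, 11, 14, 16, 19, 21, 24}; there are 11 of them.

11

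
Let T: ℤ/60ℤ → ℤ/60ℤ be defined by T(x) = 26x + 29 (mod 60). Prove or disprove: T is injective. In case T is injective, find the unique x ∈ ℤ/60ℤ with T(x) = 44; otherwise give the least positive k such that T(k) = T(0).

We have gcd(26, 60) = 2 > 1. Taking u = 0 and v = 30: T(0) = 29 and T(30) = 26·30 + 29 = 809 ≡ 29 (mod 60).
So T(0) = T(30) while 0 ≠ 30, hence T is not injective.
Since T is not injective, we find the least positive k with T(k) = T(0): this means 26k ≡ 0 (mod 60), i.e. 60 ∣ 26k. Since gcd(26, 60) = 2, dividing through by 2 this holds exactly when 30 ∣ 13k, and as gcd(13, 30) = 1, exactly when 30 ∣ k.
The smallest positive such k is 30.

30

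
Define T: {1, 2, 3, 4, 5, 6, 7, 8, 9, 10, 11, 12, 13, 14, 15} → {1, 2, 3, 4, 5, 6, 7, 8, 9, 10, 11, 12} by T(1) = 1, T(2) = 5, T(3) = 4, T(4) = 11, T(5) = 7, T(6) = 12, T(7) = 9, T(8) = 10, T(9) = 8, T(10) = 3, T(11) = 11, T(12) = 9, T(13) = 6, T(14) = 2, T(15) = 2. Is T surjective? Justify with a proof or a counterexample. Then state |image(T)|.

Every element of the codomain has a preimage: 1 = T(1), 2 = T(14), 3 = T(10), 4 = T(3), 5 = T(2), 6 = T(13), 7 = T(5), 8 = T(9), 9 = T(7), 10 = T(8), 11 = T(4), 12 = T(6).
Hence T is surjective.
The image of T is {1, 2, 3, 4, 5, 6, 7, 8, 9, 10, 11, 12}, which has 12 elements.

12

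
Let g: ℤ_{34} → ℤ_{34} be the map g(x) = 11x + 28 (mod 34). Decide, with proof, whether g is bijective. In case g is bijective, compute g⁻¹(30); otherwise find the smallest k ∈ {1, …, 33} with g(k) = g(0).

Recall that injectivity means: for all x_1, x_2 in the domain, g(x_1) = g(x_2) implies x_1 = x_2.
Suppose g(x_1) = g(x_2) in ℤ_{34}. Then 11x_1 + 28 ≡ 11x_2 + 28 (mod 34), thus 11(x_1 − x_2) ≡ 0 (mod 34).
Since gcd(11, 34) = 1, 11 is invertible modulo 34, thus x_1 − x_2 ≡ 0 (mod 34), i.e. x_1 = x_2.
We now compute 11⁻¹ mod 34 explicitly. Euclid's algorithm: 34 = 3·11 + 1; back-substituting gives 1 = 31·11 − 10·34, so 11⁻¹ ≡ 31 (mod 34).
Then y ↦ 31(y − 28) is a two-sided inverse to g, so every y ∈ ℤ_{34} has a preimage.
Thus g is bijective.
Since g is bijective, we find g⁻¹(30): we need 11x ≡ 30 − 28 ≡ 2 (mod 34). Using 11⁻¹ = 31: x ≡ 31·2 = 62 = 1·34 + 28, so x = 28.
Check: g(28) = 11·28 + 28 = 336 = 9·34 + 30 ≡ 30 (mod 34).

28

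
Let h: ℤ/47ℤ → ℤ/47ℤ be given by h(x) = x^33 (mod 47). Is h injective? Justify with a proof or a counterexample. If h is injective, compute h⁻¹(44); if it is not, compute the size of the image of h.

Since 47 is prime, the nonzero elements of ℤ/47ℤ form a cyclic group of order 46.
As gcd(33, 46) = 1, raising to the 33rd power is a bijection on this group: if x_1^33 ≡ x_2^33 then (x_1x_2^{−1})^33 = 1, and the only element of order dividing gcd(33, 46) = 1 is 1, so x_1 = x_2.
With h(0) = 0 this makes h injective on all of ℤ/47ℤ, hence bijective (finite equal-size domain and codomain). In particular h is injective.
Since h is injective, we find the preimage of 44. The inverse of x ↦ x^33 on (ℤ/47ℤ)^× is x ↦ x^7, because 33·7 = 231 = 5·46 + 1 ≡ 1 (mod 46) and x^{46} = 1 for x ≠ 0 (Fermat). So h⁻¹(44) = 44^7 mod 47.
Repeated squaring mod 47: 44^1 ≡ 44, 44^2 ≡ 44² = 1936 ≡ 9, 44^4 ≡ 9² = 81 ≡ 34. Since 7 = 4 + 2 + 1, 44^7 ≡ 34·9·44: 34·9 = 306 ≡ 24, then 24·44 = 1056 ≡ 22. So 44^7 ≡ 22 (mod 47).
Hence h⁻¹(44) = 22.

22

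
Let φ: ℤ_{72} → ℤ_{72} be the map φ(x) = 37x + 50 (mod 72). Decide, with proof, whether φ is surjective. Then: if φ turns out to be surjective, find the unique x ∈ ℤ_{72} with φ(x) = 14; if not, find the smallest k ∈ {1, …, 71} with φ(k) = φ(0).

36

Since gcd(37, 72) = 1, 37 is invertible modulo 72. Euclid's algorithm: 72 = 1·37 + 35, 37 = 1·35 + 2, 35 = 17·2 + 1; back-substituting gives 1 = 37·37 − 19·72, so 37⁻¹ ≡ 37 (mod 72).
For any y ∈ ℤ_{72}, x = 37(y − 50) mod 72 satisfies φ(x) = 37·37(y − 50) + 50 ≡ y (since 37·37 ≡ 1 mod 72). So every y has a preimage.
Thus φ is surjective.
Since φ is surjective, we find φ⁻¹(14): we need 37x ≡ 14 − 50 ≡ 36 (mod 72). Using 37⁻¹ = 37: x ≡ 37·36 = 1332 = 18·72 + 36, so x = 36.
Check: φ(36) = 37·36 + 50 = 1382 = 19·72 + 14 ≡ 14 (mod 72).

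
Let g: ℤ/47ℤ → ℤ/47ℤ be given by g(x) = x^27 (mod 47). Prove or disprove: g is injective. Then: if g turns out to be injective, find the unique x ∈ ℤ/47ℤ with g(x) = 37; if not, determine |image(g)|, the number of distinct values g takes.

Since 47 is prime, the nonzero elements of ℤ/47ℤ form a cyclic group of order 46.
As gcd(27, 46) = 1, raising to the 27th power is a bijection on this group: if x_1^27 ≡ x_2^27 then (x_1x_2^{−1})^27 = 1, and the only element of order dividing gcd(27, 46) = 1 is 1, so x_1 = x_2.
With g(0) = 0 this makes g injective on all of ℤ/47ℤ, hence bijective (finite equal-size domain and codomain). In particular g is injective.
Since g is injective, we find the preimage of 37. The inverse of x ↦ x^27 on (ℤ/47ℤ)^× is x ↦ x^29, because 27·29 = 783 = 17·46 + 1 ≡ 1 (mod 46) and x^{46} = 1 for x ≠ 0 (Fermat). So g⁻¹(37) = 37^29 mod 47.
Repeated squaring mod 47: 37^1 ≡ 37, 37^2 ≡ 37² = 1369 ≡ 6, 37^4 ≡ 6² = 36, 37^8 ≡ 36² = 1296 ≡ 27, 37^16 ≡ 27² = 729 ≡ 24. Since 29 = 16 + 8 + 4 + 1, 37^29 ≡ 24·27·36·37: 24·27 = 648 ≡ 37, then 37·36 = 1332 ≡ 16, then 16·37 = 592 ≡ 28. So 37^29 ≡ 28 (mod 47).
Hence g⁻¹(37) = 28.

28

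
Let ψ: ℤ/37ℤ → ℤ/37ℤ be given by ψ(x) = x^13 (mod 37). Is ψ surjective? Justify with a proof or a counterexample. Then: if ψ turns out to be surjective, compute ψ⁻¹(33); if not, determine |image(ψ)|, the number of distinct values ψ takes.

7

Since 37 is prime, the nonzero elements of ℤ/37ℤ form a cyclic group of order 36.
As gcd(13, 36) = 1, raising to the 13th power is a bijection on this group: if u^13 ≡ v^13 then (uv^{−1})^13 = 1, and the only element of order dividing gcd(13, 36) = 1 is 1, so u = v.
With ψ(0) = 0 this makes ψ injective on all of ℤ/37ℤ, hence bijective (finite equal-size domain and codomain). In particular ψ is surjective.
Since ψ is surjective, we find the preimage of 33. The inverse of x ↦ x^13 on (ℤ/37ℤ)^× is x ↦ x^25, because 13·25 = 325 = 9·36 + 1 ≡ 1 (mod 36) and x^{36} = 1 for x ≠ 0 (Fermat). So ψ⁻¹(33) = 33^25 mod 37.
Repeated squaring mod 37: 33^1 ≡ 33, 33^2 ≡ 33² = 1089 ≡ 16, 33^4 ≡ 16² = 256 ≡ 34, 33^8 ≡ 34² = 1156 ≡ 9, 33^16 ≡ 9² = 81 ≡ 7. Since 25 = 16 + 8 + 1, 33^25 ≡ 7·9·33: 7·9 = 63 ≡ 26, then 26·33 = 858 ≡ 7. So 33^25 ≡ 7 (mod 37).
Hence ψ⁻¹(33) = 7.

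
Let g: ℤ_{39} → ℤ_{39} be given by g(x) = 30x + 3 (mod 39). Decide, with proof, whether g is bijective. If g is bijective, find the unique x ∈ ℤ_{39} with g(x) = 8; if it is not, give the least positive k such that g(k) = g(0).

13

We have gcd(30, 39) = 3 > 1. Taking x_1 = 0 and x_2 = 13: g(0) = 3 and g(13) = 30·13 + 3 = 393 ≡ 3 (mod 39).
So g(0) = g(13) while 0 ≠ 13, therefore g is not injective, hence not bijective.
Since g is not bijective, we find the least positive k with g(k) = g(0): this means 30k ≡ 0 (mod 39), i.e. 39 ∣ 30k. Since gcd(30, 39) = 3, dividing through by 3 this holds exactly when 13 ∣ 10k, and as gcd(10, 13) = 1, exactly when 13 ∣ k.
The smallest positive such k is 13.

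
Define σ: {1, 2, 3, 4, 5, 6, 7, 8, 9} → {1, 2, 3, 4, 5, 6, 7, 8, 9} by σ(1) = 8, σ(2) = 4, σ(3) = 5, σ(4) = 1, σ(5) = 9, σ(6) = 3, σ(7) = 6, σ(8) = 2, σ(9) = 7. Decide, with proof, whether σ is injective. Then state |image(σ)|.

The values σ(1), …, σ(9) are 8, 4, 5, 1, 9, 3, 6, 2, 7 — all distinct.
So σ(a) = σ(b) only when a = b, and σ is injective.
The image of σ is {1, 2, 3, 4, 5, 6, 7, 8, 9}, which has 9 elements.

9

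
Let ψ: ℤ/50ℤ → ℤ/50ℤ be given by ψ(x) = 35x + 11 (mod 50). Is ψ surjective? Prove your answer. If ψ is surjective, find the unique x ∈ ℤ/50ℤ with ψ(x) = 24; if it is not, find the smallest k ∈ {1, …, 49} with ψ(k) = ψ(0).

10

Since gcd(35, 50) = 5, we have 35x ≡ 0 (mod 5) for all x, so ψ(x) ≡ 1 (mod 5).
But 0 ≢ 1 (mod 5), so 0 ∈ ℤ/50ℤ has no preimage. Therefore ψ is not surjective.
Since ψ is not surjective, we find the least positive k with ψ(k) = ψ(0): this means 35k ≡ 0 (mod 50), i.e. 50 ∣ 35k. Since gcd(35, 50) = 5, dividing through by 5 this holds exactly when 10 ∣ 7k, and as gcd(7, 10) = 1, exactly when 10 ∣ k.
The smallest positive such k is 10.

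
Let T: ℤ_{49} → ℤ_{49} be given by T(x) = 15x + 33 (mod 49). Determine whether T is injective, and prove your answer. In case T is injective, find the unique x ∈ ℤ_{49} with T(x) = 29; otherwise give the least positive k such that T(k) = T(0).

3

Recall that T is injective when T(x_1) = T(x_2) forces x_1 = x_2.
If T(x_1) = T(x_2), then 15x_1 ≡ 15x_2 (mod 49). Because gcd(15, 49) = 1, we may cancel 15 to get x_1 ≡ x_2 (mod 49).
Thus T is injective.
We now compute 15⁻¹ mod 49 explicitly. Euclid's algorithm: 49 = 3·15 + 4, 15 = 3·4 + 3, 4 = 1·3 + 1; back-substituting gives 1 = 36·15 − 11·49, so 15⁻¹ ≡ 36 (mod 49).
Since T is injective, we compute T⁻¹(29): solve 15x + 33 ≡ 29 (mod 49), i.e. 15x ≡ 45 (mod 49).
Multiplying by 15⁻¹ = 36 gives x ≡ 36·45 = 1620 = 33·49 + 3 ≡ 3 (mod 49).
Check: T(3) = 15·3 + 33 = 78 = 1·49 + 29 ≡ 29 (mod 49).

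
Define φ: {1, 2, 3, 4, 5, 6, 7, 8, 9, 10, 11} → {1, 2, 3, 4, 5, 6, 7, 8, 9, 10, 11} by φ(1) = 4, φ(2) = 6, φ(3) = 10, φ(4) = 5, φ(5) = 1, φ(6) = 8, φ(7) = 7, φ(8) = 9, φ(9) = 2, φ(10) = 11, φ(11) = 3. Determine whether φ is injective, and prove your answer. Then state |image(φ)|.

The values φ(1), …, φ(11) are 4, 6, 10, 5, 1, 8, 7, 9, 2, 11, 3 — all distinct.
So φ(x_1) = φ(x_2) only when x_1 = x_2, and φ is injective.
The image of φ is {1, 2, 3, 4, 5, 6, 7, 8, 9, 10, 11}, which has 11 elements.

11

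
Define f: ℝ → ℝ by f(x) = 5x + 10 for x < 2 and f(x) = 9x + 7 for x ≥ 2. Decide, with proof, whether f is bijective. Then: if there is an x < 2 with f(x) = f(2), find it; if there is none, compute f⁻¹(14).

Both pieces are strictly increasing (slopes 5 and 9), so each is injective on its own interval.
The left piece maps (−∞, 2) onto (−∞, 20); the right piece maps [2, ∞) onto [25, ∞).
The images leave a gap (20 has no preimage), so f is not surjective, hence not bijective.
Because the two images are disjoint, no x < 2 has f(x) = f(2), so we compute f⁻¹(14): 14 lies in (−∞, 20), so solve 5x + 10 = 14: x = (14 − 10)/5 = 4/5.

4/5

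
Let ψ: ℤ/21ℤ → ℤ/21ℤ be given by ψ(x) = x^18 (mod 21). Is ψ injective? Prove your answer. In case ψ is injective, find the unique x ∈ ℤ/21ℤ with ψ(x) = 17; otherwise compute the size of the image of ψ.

ψ(1) = 1^18 = 1.
ψ(2): Repeated squaring mod 21: 2^1 ≡ 2, 2^2 ≡ 2² = 4, 2^4 ≡ 4² = 16, 2^8 ≡ 16² = 256 ≡ 4, 2^16 ≡ 4² = 16. Since 18 = 16 + 2, 2^18 ≡ 16·4: 16·4 = 64 ≡ 1. So 2^18 ≡ 1 (mod 21).
So ψ(1) = ψ(2) = 1 while 1 ≠ 2, thus ψ is not injective.
Since ψ is not injective, we determine |image(ψ)|. Computing x^18 mod 21 for each x (by repeated squaring, reducing mod 21 at every step), the values ψ(0), ψ(1), …, ψ(20) are: 0, 1, 1, 15, 1, 1, 15, 7, 1, 15, 1, 1, 15, 1, 7, 15, 1, 1, 15, 1, 1.
The distinct values are {0, 1, 7, 15}; there are 4 of them.

4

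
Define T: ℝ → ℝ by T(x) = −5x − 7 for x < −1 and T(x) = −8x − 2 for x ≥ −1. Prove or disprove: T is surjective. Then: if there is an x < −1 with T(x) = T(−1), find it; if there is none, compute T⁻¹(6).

Both pieces are strictly decreasing (slopes −5 and −8), so each is injective on its own interval.
The left piece maps (−∞, −1) onto (−2, ∞); the right piece maps [−1, ∞) onto (−∞, 6].
The union (−2, ∞) ∪ (−∞, 6] covers ℝ, so T is surjective.
For the follow-up: the images overlap, so an x < −1 with T(x) = T(−1) exists. T(−1) = 6; solving −5x − 7 = 6 for x < −1 gives x = (6 + 7)/(−5) = −13/5.

-13/5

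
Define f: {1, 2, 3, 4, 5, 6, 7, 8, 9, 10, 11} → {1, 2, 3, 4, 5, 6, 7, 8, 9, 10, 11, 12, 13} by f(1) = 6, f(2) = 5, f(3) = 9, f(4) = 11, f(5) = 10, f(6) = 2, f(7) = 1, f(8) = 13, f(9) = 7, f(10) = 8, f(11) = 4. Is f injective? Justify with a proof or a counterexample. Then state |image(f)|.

11

The values f(1), …, f(11) are 6, 5, 9, 11, 10, 2, 1, 13, 7, 8, 4 — all distinct.
So f(a) = f(b) only when a = b, and f is injective.
The image of f is {1, 2, 4, 5, 6, 7, 8, 9, 10, 11, 13}, which has 11 elements.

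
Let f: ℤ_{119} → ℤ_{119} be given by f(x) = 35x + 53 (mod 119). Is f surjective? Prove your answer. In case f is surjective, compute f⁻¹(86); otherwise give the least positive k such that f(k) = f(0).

Since gcd(35, 119) = 7, we have 35x ≡ 0 (mod 7) for all x, so f(x) ≡ 4 (mod 7).
But 0 ≢ 4 (mod 7), so 0 ∈ ℤ_{119} has no preimage. Thus f is not surjective.
Since f is not surjective, we find the least positive k with f(k) = f(0): this means 35k ≡ 0 (mod 119), i.e. 119 ∣ 35k. Since gcd(35, 119) = 7, dividing through by 7 this holds exactly when 17 ∣ 5k, and as gcd(5, 17) = 1, exactly when 17 ∣ k.
The smallest positive such k is 17.

17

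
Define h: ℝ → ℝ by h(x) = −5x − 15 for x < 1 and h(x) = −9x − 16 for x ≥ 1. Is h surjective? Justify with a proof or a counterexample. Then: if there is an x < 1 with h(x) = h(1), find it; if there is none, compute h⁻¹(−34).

2

Both pieces are strictly decreasing (slopes −5 and −9), so each is injective on its own interval.
The left piece maps (−∞, 1) onto (−20, ∞); the right piece maps [1, ∞) onto (−∞, −25].
The union (−20, ∞) ∪ (−∞, −25] omits the interval between −20 and −25; in particular −20 has no preimage. So h is not surjective.
Because the two images are disjoint, no x < 1 has h(x) = h(1), so we compute h⁻¹(−34): −34 lies in (−∞, −25], so solve −9x − 16 = −34: x = (−34 + 16)/(−9) = 2.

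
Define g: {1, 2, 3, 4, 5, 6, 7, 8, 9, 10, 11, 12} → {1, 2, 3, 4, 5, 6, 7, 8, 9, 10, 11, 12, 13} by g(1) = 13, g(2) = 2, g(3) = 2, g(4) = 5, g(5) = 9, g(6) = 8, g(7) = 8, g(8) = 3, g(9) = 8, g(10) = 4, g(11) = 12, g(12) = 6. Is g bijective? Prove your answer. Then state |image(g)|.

9

g(2) = 2 = g(3) with 2 ≠ 3, so g is not injective, hence not bijective.
The image of g is {2, 3, 4, 5, 6, 8, 9, 12, 13}, which has 9 elements.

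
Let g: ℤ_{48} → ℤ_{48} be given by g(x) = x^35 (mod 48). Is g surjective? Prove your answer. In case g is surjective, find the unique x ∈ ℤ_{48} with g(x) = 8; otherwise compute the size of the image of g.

27

g(0) = 0^35 = 0.
g(6): Repeated squaring mod 48: 6^1 ≡ 6, 6^2 ≡ 6² = 36, 6^4 ≡ 36² = 1296 ≡ 0, 6^8 ≡ 0² = 0, 6^16 ≡ 0² = 0, 6^32 ≡ 0² = 0. Since 35 = 32 + 2 + 1, 6^35 ≡ 0·36·6: 0·36 = 0, then 0·6 = 0. So 6^35 ≡ 0 (mod 48).
So g(0) = g(6) = 0 while 0 ≠ 6, hence g is not injective.
A non-injective map from the 48-element set ℤ_{48} to itself takes at most 47 distinct values, so it cannot be surjective. Thus g is not surjective.
Since g is not surjective, we determine |image(g)|. Computing x^35 mod 48 for each x (by repeated squaring, reducing mod 48 at every step), the values g(0), g(1), …, g(47) are: 0, 1, 32, 27, 16, 29, 0, 7, 32, 9, 16, 35, 0, 37, 32, 15, 16, 17, 0, 43, 32, 45, 16, 23, 0, 25, 32, 3, 16, 5, 0, 31, 32, 33, 16, 11, 0, 13, 32, 39, 16, 41, 0, 19, 32, 21, 16, 47.
The distinct values are {0, 1, 3, 5, 7, 9, 11, 13, 15, 16, 17, 19, 21, 23, 25, 27, 29, 31, 32, 33, 35, 37, 39, 41, 43, 45, 47}; there are 27 of them.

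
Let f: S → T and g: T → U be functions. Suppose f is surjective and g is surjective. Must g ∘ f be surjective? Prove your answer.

surjective

Let c ∈ U. Since g is surjective, there is b ∈ T with g(b) = c. Since f is surjective, there is a ∈ S with f(a) = b.
Then (g ∘ f)(a) = g(b) = c. Therefore g ∘ f is surjective.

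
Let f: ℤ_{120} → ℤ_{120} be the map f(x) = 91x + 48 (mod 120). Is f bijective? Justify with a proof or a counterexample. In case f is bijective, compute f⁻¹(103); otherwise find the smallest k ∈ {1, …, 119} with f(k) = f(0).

Recall: injectivity means: for all x_1, x_2 in the domain, f(x_1) = f(x_2) implies x_1 = x_2.
If f(x_1) = f(x_2), then 91x_1 ≡ 91x_2 (mod 120). Because gcd(91, 120) = 1, we may cancel 91 to get x_1 ≡ x_2 (mod 120).
We now compute 91⁻¹ mod 120 explicitly. Euclid's algorithm: 120 = 1·91 + 29, 91 = 3·29 + 4, 29 = 7·4 + 1; back-substituting gives 1 = 91·91 − 69·120, so 91⁻¹ ≡ 91 (mod 120).
For any y ∈ ℤ_{120}, x = 91(y − 48) mod 120 satisfies f(x) = 91·91(y − 48) + 48 ≡ y (since 91·91 ≡ 1 mod 120). So every y has a preimage.
So f is bijective.
Since f is bijective, we compute f⁻¹(103): solve 91x + 48 ≡ 103 (mod 120), i.e. 91x ≡ 55 (mod 120).
Multiplying by 91⁻¹ = 91 gives x ≡ 91·55 = 5005 = 41·120 + 85 ≡ 85 (mod 120).
Check: f(85) = 91·85 + 48 = 7783 = 64·120 + 103 ≡ 103 (mod 120).

85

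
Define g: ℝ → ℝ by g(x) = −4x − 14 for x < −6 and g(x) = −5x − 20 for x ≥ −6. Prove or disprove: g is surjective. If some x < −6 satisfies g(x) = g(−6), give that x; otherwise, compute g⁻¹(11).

Both pieces are strictly decreasing (slopes −4 and −5), so each is injective on its own interval.
The left piece maps (−∞, −6) onto (10, ∞); the right piece maps [−6, ∞) onto (−∞, 10].
These images together cover ℝ, so g is surjective.
Because the two images are disjoint, no x < −6 has g(x) = g(−6), so we compute g⁻¹(11): 11 lies in (10, ∞), so solve −4x − 14 = 11: x = (11 + 14)/(−4) = −25/4.

-25/4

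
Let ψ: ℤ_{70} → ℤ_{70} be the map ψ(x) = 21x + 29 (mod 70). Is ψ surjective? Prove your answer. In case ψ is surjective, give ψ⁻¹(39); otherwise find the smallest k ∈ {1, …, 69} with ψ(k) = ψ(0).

10

Since gcd(21, 70) = 7, we have 21x ≡ 0 (mod 7) for all x, so ψ(x) ≡ 1 (mod 7).
But 0 ≢ 1 (mod 7), so 0 ∈ ℤ_{70} has no preimage. Hence ψ is not surjective.
Since ψ is not surjective, we find the least positive k with ψ(k) = ψ(0): this means 21k ≡ 0 (mod 70), i.e. 70 ∣ 21k. Since gcd(21, 70) = 7, dividing through by 7 this holds exactly when 10 ∣ 3k, and as gcd(3, 10) = 1, exactly when 10 ∣ k.
The smallest positive such k is 10.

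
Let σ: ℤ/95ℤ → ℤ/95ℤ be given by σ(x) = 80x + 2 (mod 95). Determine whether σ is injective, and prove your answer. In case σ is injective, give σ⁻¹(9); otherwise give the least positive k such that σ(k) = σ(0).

We have gcd(80, 95) = 5 > 1. Taking s = 0 and t = 19: σ(0) = 2 and σ(19) = 80·19 + 2 = 1522 ≡ 2 (mod 95).
So σ(0) = σ(19) while 0 ≠ 19, therefore σ is not injective.
Since σ is not injective, we find the least positive k with σ(k) = σ(0): this means 80k ≡ 0 (mod 95), i.e. 95 ∣ 80k. Since gcd(80, 95) = 5, dividing through by 5 this holds exactly when 19 ∣ 16k, and as gcd(16, 19) = 1, exactly when 19 ∣ k.
The smallest positive such k is 19.

19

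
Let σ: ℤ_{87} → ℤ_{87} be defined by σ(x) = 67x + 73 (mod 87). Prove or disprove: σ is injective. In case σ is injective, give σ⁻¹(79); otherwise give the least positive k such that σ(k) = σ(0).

78

Recall that σ is injective when σ(x_1) = σ(x_2) forces x_1 = x_2.
Suppose σ(x_1) = σ(x_2) in ℤ_{87}. Then 67x_1 + 73 ≡ 67x_2 + 73 (mod 87), so 67(x_1 − x_2) ≡ 0 (mod 87).
Since gcd(67, 87) = 1, 67 is invertible modulo 87, so x_1 − x_2 ≡ 0 (mod 87), i.e. x_1 = x_2.
So σ is injective.
We now compute 67⁻¹ mod 87 explicitly. Euclid's algorithm: 87 = 1·67 + 20, 67 = 3·20 + 7, 20 = 2·7 + 6, 7 = 1·6 + 1; back-substituting gives 1 = 13·67 − 10·87, so 67⁻¹ ≡ 13 (mod 87).
Since σ is injective, we compute σ⁻¹(79): solve 67x + 73 ≡ 79 (mod 87), i.e. 67x ≡ 6 (mod 87).
Multiplying by 67⁻¹ = 13 gives x ≡ 13·6 = 78 ≡ 78 (mod 87).
Check: σ(78) = 67·78 + 73 = 5299 = 60·87 + 79 ≡ 79 (mod 87).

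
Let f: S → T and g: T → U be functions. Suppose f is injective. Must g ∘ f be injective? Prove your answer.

not injective

No. Take S = T = U = {0, 1}, f = identity (injective), and g(x) = 0 for every x.
Then (g ∘ f)(0) = 0 = (g ∘ f)(1) with 0 ≠ 1, so g ∘ f is not injective.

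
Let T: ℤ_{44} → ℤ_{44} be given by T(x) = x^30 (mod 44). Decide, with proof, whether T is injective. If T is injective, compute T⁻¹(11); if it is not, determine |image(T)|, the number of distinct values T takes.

4

T(1) = 1^30 = 1.
T(3): Repeated squaring mod 44: 3^1 ≡ 3, 3^2 ≡ 3² = 9, 3^4 ≡ 9² = 81 ≡ 37, 3^8 ≡ 37² = 1369 ≡ 5, 3^16 ≡ 5² = 25. Since 30 = 16 + 8 + 4 + 2, 3^30 ≡ 25·5·37·9: 25·5 = 125 ≡ 37, then 37·37 = 1369 ≡ 5, then 5·9 = 45 ≡ 1. So 3^30 ≡ 1 (mod 44).
So T(1) = T(3) = 1 while 1 ≠ 3, hence T is not injective.
Since T is not injective, we determine |image(T)|. Computing x^30 mod 44 for each x (by repeated squaring, reducing mod 44 at every step), the values T(0), T(1), …, T(43) are: 0, 1, 12, 1, 12, 1, 12, 1, 12, 1, 12, 33, 12, 1, 12, 1, 12, 1, 12, 1, 12, 1, 0, 1, 12, 1, 12, 1, 12, 1, 12, 1, 12, 33, 12, 1, 12, 1, 12, 1, 12, 1, 12, 1.
The distinct values are {0, 1, 12, 33}; there are 4 of them.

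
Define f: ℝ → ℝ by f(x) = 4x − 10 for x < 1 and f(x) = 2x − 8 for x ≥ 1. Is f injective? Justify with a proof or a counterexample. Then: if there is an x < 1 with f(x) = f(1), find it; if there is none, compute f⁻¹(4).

6

Both pieces are strictly increasing (slopes 4 and 2), so each is injective on its own interval.
The left piece maps (−∞, 1) onto (−∞, −6); the right piece maps [1, ∞) onto [−6, ∞).
These images are disjoint, so no value is attained by both pieces. Therefore f is injective.
Because the two images are disjoint, no x < 1 has f(x) = f(1), so we compute f⁻¹(4): 4 lies in [−6, ∞), so solve 2x − 8 = 4: x = (4 + 8)/2 = 6.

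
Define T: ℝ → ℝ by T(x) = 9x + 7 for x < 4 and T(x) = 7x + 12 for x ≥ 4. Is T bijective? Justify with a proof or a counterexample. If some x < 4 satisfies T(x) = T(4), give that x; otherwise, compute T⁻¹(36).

11/3

Both pieces are strictly increasing (slopes 9 and 7), so each is injective on its own interval.
The left piece maps (−∞, 4) onto (−∞, 43); the right piece maps [4, ∞) onto [40, ∞).
These images overlap. In particular T(4) = 40 (right piece), and solving 9x + 7 = 40 on the left piece gives x = 11/3 < 4.
So T(11/3) = T(4) with 11/3 ≠ 4, and T is not injective, hence not bijective. This x = 11/3 is the requested value below 4.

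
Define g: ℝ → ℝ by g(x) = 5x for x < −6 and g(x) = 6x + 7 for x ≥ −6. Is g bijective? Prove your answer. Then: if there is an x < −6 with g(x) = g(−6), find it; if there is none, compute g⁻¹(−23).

Both pieces are strictly increasing (slopes 5 and 6), so each is injective on its own interval.
The left piece maps (−∞, −6) onto (−∞, −30); the right piece maps [−6, ∞) onto [−29, ∞).
The images leave a gap (−30 has no preimage), so g is not surjective, hence not bijective.
Because the two images are disjoint, no x < −6 has g(x) = g(−6), so we compute g⁻¹(−23): −23 lies in [−29, ∞), so solve 6x + 7 = −23: x = (−23 − 7)/6 = −5.

-5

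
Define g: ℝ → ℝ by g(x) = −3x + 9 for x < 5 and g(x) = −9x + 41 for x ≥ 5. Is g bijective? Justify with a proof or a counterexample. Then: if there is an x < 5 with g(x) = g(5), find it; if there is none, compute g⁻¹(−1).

13/3

Both pieces are strictly decreasing (slopes −3 and −9), so each is injective on its own interval.
The left piece maps (−∞, 5) onto (−6, ∞); the right piece maps [5, ∞) onto (−∞, −4].
These images overlap. In particular g(5) = −4 (right piece), and solving −3x + 9 = −4 on the left piece gives x = 13/3 < 5.
So g(13/3) = g(5) with 13/3 ≠ 5, and g is not injective, hence not bijective. This x = 13/3 is the requested value below 5.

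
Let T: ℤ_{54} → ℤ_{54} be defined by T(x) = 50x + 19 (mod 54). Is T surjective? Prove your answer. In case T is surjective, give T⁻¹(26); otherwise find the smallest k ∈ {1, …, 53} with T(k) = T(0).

27

Since gcd(50, 54) = 2, we have 50x ≡ 0 (mod 2) for all x, so T(x) ≡ 1 (mod 2).
But 0 ≢ 1 (mod 2), so 0 ∈ ℤ_{54} has no preimage. Thus T is not surjective.
Since T is not surjective, we find the least positive k with T(k) = T(0): this means 50k ≡ 0 (mod 54), i.e. 54 ∣ 50k. Since gcd(50, 54) = 2, dividing through by 2 this holds exactly when 27 ∣ 25k, and as gcd(25, 27) = 1, exactly when 27 ∣ k.
The smallest positive such k is 27.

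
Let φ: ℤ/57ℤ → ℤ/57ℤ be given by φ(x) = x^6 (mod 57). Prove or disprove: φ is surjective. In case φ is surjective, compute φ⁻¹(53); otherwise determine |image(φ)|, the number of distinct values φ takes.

φ(2): Repeated squaring mod 57: 2^1 ≡ 2, 2^2 ≡ 2² = 4, 2^4 ≡ 4² = 16. Since 6 = 4 + 2, 2^6 ≡ 16·4: 16·4 = 64 ≡ 7. So 2^6 ≡ 7 (mod 57).
φ(5): Repeated squaring mod 57: 5^1 ≡ 5, 5^2 ≡ 5² = 25, 5^4 ≡ 25² = 625 ≡ 55. Since 6 = 4 + 2, 5^6 ≡ 55·25: 55·25 = 1375 ≡ 7. So 5^6 ≡ 7 (mod 57).
So φ(2) = φ(5) = 7 while 2 ≠ 5, hence φ is not injective.
A non-injective map from the 57-element set ℤ/57ℤ to itself takes at most 56 distinct values, so it cannot be surjective. Therefore φ is not surjective.
Since φ is not surjective, we determine |image(φ)|. Computing x^6 mod 57 for each x (by repeated squaring, reducing mod 57 at every step), the values φ(0), φ(1), …, φ(56) are: 0, 1, 7, 45, 49, 7, 30, 1, 1, 30, 49, 1, 39, 49, 7, 30, 7, 7, 39, 19, 1, 45, 7, 49, 45, 49, 1, 39, 49, 49, 39, 1, 49, 45, 49, 7, 45, 1, 19, 39, 7, 7, 30, 7, 49, 39, 1, 49, 30, 1, 1, 30, 7, 49, 45, 7, 1.
The distinct values are {0, 1, 7, 19, 30, 39, 45, 49}; there are 8 of them.

8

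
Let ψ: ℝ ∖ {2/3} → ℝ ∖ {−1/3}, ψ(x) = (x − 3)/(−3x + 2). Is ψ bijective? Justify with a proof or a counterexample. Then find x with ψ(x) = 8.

19/25

Suppose ψ(a) = ψ(b). Cross-multiplying: (a − 3)(−3b + 2) = (b − 3)(−3a + 2).
Expanding both sides and cancelling the symmetric terms leaves −7·(a − b) = 0. Since −7 ≠ 0, a = b. Thus ψ is injective.
For any y ≠ −1/3, solving y(−3x + 2) = x − 3 for x gives a well-defined x ≠ 2/3. So ψ is surjective.
Thus ψ is bijective.
Solving ψ(x) = 8: cross-multiplying gives x − 3 = 8(−3x + 2), which rearranges to 25x = 19, so x = 19/25.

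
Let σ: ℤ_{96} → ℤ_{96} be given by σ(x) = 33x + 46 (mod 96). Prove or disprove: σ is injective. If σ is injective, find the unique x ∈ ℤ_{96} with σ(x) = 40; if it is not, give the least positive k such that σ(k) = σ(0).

Recall that σ is injective if σ(a) = σ(b) implies a = b.
We have gcd(33, 96) = 3 > 1. Taking a = 0 and b = 32: σ(0) = 46 and σ(32) = 33·32 + 46 = 1102 ≡ 46 (mod 96).
So σ(0) = σ(32) while 0 ≠ 32, thus σ is not injective.
Since σ is not injective, we find the least positive k with σ(k) = σ(0): this means 33k ≡ 0 (mod 96), i.e. 96 ∣ 33k. Since gcd(33, 96) = 3, dividing through by 3 this holds exactly when 32 ∣ 11k, and as gcd(11, 32) = 1, exactly when 32 ∣ k.
The smallest positive such k is 32.

32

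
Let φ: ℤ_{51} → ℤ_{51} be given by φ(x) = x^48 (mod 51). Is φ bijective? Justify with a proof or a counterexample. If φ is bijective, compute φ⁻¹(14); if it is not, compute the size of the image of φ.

φ(1) = 1^48 = 1.
φ(2): Repeated squaring mod 51: 2^1 ≡ 2, 2^2 ≡ 2² = 4, 2^4 ≡ 4² = 16, 2^8 ≡ 16² = 256 ≡ 1, 2^16 ≡ 1² = 1, 2^32 ≡ 1² = 1. Since 48 = 32 + 16, 2^48 ≡ 1·1: 1·1 = 1. So 2^48 ≡ 1 (mod 51).
So φ(1) = φ(2) = 1 while 1 ≠ 2, thus φ is not injective, hence not bijective.
Since φ is not bijective, we determine |image(φ)|. Computing x^48 mod 51 for each x (by repeated squaring, reducing mod 51 at every step), the values φ(0), φ(1), …, φ(50) are: 0, 1, 1, 18, 1, 1, 18, 1, 1, 18, 1, 1, 18, 1, 1, 18, 1, 34, 18, 1, 1, 18, 1, 1, 18, 1, 1, 18, 1, 1, 18, 1, 1, 18, 34, 1, 18, 1, 1, 18, 1, 1, 18, 1, 1, 18, 1, 1, 18, 1, 1.
The distinct values are {0, 1, 18, 34}; there are 4 of them.

4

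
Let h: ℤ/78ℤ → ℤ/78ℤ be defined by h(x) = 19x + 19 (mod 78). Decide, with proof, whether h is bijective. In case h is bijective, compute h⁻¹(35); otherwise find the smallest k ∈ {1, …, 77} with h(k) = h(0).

46

If h(u) = h(v), then 19u ≡ 19v (mod 78). Because gcd(19, 78) = 1, we may cancel 19 to get u ≡ v (mod 78).
We now compute 19⁻¹ mod 78 explicitly. Euclid's algorithm: 78 = 4·19 + 2, 19 = 9·2 + 1; back-substituting gives 1 = 37·19 − 9·78, so 19⁻¹ ≡ 37 (mod 78).
For any y ∈ ℤ/78ℤ, x = 37(y − 19) mod 78 satisfies h(x) = 19·37(y − 19) + 19 ≡ y (since 19·37 ≡ 1 mod 78). So every y has a preimage.
Therefore h is bijective.
Since h is bijective, we compute h⁻¹(35): solve 19x + 19 ≡ 35 (mod 78), i.e. 19x ≡ 16 (mod 78).
Multiplying by 19⁻¹ = 37 gives x ≡ 37·16 = 592 = 7·78 + 46 ≡ 46 (mod 78).
Check: h(46) = 19·46 + 19 = 893 = 11·78 + 35 ≡ 35 (mod 78).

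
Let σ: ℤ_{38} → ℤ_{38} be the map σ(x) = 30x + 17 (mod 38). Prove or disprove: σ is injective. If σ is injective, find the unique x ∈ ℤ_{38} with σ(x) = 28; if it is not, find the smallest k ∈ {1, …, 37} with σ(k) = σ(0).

We have gcd(30, 38) = 2 > 1. Taking x_1 = 0 and x_2 = 19: σ(0) = 17 and σ(19) = 30·19 + 17 = 587 ≡ 17 (mod 38).
So σ(0) = σ(19) while 0 ≠ 19, so σ is not injective.
Since σ is not injective, we find the least positive k with σ(k) = σ(0): this means 30k ≡ 0 (mod 38), i.e. 38 ∣ 30k. Since gcd(30, 38) = 2, dividing through by 2 this holds exactly when 19 ∣ 15k, and as gcd(15, 19) = 1, exactly when 19 ∣ k.
The smallest positive such k is 19.

19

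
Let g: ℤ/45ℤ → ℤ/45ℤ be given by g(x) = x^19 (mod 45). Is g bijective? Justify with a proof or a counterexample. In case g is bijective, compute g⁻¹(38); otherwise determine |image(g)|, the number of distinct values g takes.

g(0) = 0^19 = 0.
g(15): Repeated squaring mod 45: 15^1 ≡ 15, 15^2 ≡ 15² = 225 ≡ 0, 15^4 ≡ 0² = 0, 15^8 ≡ 0² = 0, 15^16 ≡ 0² = 0. Since 19 = 16 + 2 + 1, 15^19 ≡ 0·0·15: 0·0 = 0, then 0·15 = 0. So 15^19 ≡ 0 (mod 45).
So g(0) = g(15) = 0 while 0 ≠ 15, thus g is not injective, hence not bijective.
Since g is not bijective, we determine |image(g)|. Computing x^19 mod 45 for each x (by repeated squaring, reducing mod 45 at every step), the values g(0), g(1), …, g(44) are: 0, 1, 38, 27, 4, 5, 36, 43, 17, 9, 10, 11, 18, 22, 14, 0, 16, 8, 27, 19, 20, 36, 13, 32, 9, 25, 26, 18, 37, 29, 0, 31, 23, 27, 34, 35, 36, 28, 2, 9, 40, 41, 18, 7, 44.
The distinct values are {0, 1, 2, 4, 5, 7, 8, 9, 10, 11, 13, 14, 16, 17, 18, 19, 20, 22, 23, 25, 26, 27, 28, 29, 31, 32, 34, 35, 36, 37, 38, 40, 41, 43, 44}; there are 35 of them.

35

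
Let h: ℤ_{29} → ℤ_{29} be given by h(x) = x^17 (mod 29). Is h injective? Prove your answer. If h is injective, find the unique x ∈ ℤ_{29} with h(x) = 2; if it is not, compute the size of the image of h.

3

Since 29 is prime, the nonzero elements of ℤ_{29} form a cyclic group of order 28.
As gcd(17, 28) = 1, raising to the 17th power is a bijection on this group: if a^17 ≡ b^17 then (ab^{−1})^17 = 1, and the only element of order dividing gcd(17, 28) = 1 is 1, so a = b.
With h(0) = 0 this makes h injective on all of ℤ_{29}, hence bijective (finite equal-size domain and codomain). In particular h is injective.
Since h is injective, we find the preimage of 2. The inverse of x ↦ x^17 on (ℤ_{29})^× is x ↦ x^5, because 17·5 = 85 = 3·28 + 1 ≡ 1 (mod 28) and x^{28} = 1 for x ≠ 0 (Fermat). So h⁻¹(2) = 2^5 mod 29.
Repeated squaring mod 29: 2^1 ≡ 2, 2^2 ≡ 2² = 4, 2^4 ≡ 4² = 16. Since 5 = 4 + 1, 2^5 ≡ 16·2: 16·2 = 32 ≡ 3. So 2^5 ≡ 3 (mod 29).
Hence h⁻¹(2) = 3.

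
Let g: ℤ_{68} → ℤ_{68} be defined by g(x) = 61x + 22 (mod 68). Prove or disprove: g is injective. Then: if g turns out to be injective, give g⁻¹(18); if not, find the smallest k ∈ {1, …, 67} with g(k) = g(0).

By definition, injectivity means: for all s, t in the domain, g(s) = g(t) implies s = t.
If g(s) = g(t), then 61s ≡ 61t (mod 68). Because gcd(61, 68) = 1, we may cancel 61 to get s ≡ t (mod 68).
Therefore g is injective.
We now compute 61⁻¹ mod 68 explicitly. Euclid's algorithm: 68 = 1·61 + 7, 61 = 8·7 + 5, 7 = 1·5 + 2, 5 = 2·2 + 1; back-substituting gives 1 = 29·61 − 26·68, so 61⁻¹ ≡ 29 (mod 68).
Since g is injective, we compute g⁻¹(18): solve 61x + 22 ≡ 18 (mod 68), i.e. 61x ≡ 64 (mod 68).
Multiplying by 61⁻¹ = 29 gives x ≡ 29·64 = 1856 = 27·68 + 20 ≡ 20 (mod 68).
Check: g(20) = 61·20 + 22 = 1242 = 18·68 + 18 ≡ 18 (mod 68).

20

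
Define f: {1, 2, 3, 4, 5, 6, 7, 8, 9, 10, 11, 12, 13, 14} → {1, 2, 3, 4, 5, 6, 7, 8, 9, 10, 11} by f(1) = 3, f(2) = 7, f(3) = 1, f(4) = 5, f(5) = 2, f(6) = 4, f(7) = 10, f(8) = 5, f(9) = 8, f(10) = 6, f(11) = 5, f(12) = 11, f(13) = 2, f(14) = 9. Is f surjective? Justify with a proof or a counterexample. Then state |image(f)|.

11

Every element of the codomain has a preimage: 1 = f(3), 2 = f(5), 3 = f(1), 4 = f(6), 5 = f(4), 6 = f(10), 7 = f(2), 8 = f(9), 9 = f(14), 10 = f(7), 11 = f(12).
Hence f is surjective.
The image of f is {1, 2, 3, 4, 5, 6, 7, 8, 9, 10, 11}, which has 11 elements.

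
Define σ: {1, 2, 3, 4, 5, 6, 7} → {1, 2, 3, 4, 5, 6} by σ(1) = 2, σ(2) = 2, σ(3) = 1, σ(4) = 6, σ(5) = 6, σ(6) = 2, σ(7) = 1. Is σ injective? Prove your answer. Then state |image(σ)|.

3

σ(1) = 2 = σ(2) with 1 ≠ 2, so σ is not injective.
The image of σ is {1, 2, 6}, which has 3 elements.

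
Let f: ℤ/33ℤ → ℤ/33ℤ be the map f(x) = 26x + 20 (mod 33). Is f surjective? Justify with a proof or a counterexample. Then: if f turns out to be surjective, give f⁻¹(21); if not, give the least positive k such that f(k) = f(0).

14

Since gcd(26, 33) = 1, 26 is invertible modulo 33. Euclid's algorithm: 33 = 1·26 + 7, 26 = 3·7 + 5, 7 = 1·5 + 2, 5 = 2·2 + 1; back-substituting gives 1 = 14·26 − 11·33, so 26⁻¹ ≡ 14 (mod 33).
For any y ∈ ℤ/33ℤ, x = 14(y − 20) mod 33 satisfies f(x) = 26·14(y − 20) + 20 ≡ y (since 26·14 ≡ 1 mod 33). So every y has a preimage.
Thus f is surjective.
Since f is surjective, we find f⁻¹(21): we need 26x ≡ 21 − 20 ≡ 1 (mod 33). Using 26⁻¹ = 14: x ≡ 14·1 = 14, so x = 14.
Check: f(14) = 26·14 + 20 = 384 = 11·33 + 21 ≡ 21 (mod 33).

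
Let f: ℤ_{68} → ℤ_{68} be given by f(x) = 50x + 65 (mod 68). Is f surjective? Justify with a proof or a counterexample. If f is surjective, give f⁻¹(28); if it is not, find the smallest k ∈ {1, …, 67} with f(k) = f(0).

Since gcd(50, 68) = 2, we have 50x ≡ 0 (mod 2) for all x, so f(x) ≡ 1 (mod 2).
But 0 ≢ 1 (mod 2), so 0 ∈ ℤ_{68} has no preimage. Therefore f is not surjective.
Since f is not surjective, we find the least positive k with f(k) = f(0): this means 50k ≡ 0 (mod 68), i.e. 68 ∣ 50k. Since gcd(50, 68) = 2, dividing through by 2 this holds exactly when 34 ∣ 25k, and as gcd(25, 34) = 1, exactly when 34 ∣ k.
The smallest positive such k is 34.

34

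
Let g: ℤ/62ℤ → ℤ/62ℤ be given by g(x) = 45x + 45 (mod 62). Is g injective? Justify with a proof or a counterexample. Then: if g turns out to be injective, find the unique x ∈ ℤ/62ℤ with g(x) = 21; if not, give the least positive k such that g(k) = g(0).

Recall: g is injective if g(u) = g(v) implies u = v.
If g(u) = g(v), then 45u ≡ 45v (mod 62). Because gcd(45, 62) = 1, we may cancel 45 to get u ≡ v (mod 62).
So g is injective.
We now compute 45⁻¹ mod 62 explicitly. Euclid's algorithm: 62 = 1·45 + 17, 45 = 2·17 + 11, 17 = 1·11 + 6, 11 = 1·6 + 5, 6 = 1·5 + 1; back-substituting gives 1 = 51·45 − 37·62, so 45⁻¹ ≡ 51 (mod 62).
Since g is injective, we find g⁻¹(21): we need 45x ≡ 21 − 45 ≡ 38 (mod 62). Using 45⁻¹ = 51: x ≡ 51·38 = 1938 = 31·62 + 16, so x = 16.
Check: g(16) = 45·16 + 45 = 765 = 12·62 + 21 ≡ 21 (mod 62).

16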